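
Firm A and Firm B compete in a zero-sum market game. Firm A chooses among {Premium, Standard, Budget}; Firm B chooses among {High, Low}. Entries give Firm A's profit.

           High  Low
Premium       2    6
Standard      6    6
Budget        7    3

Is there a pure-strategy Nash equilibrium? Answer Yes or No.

Yes

Row minima: Premium → 2, Standard → 6, Budget → 3; maximin = 6.
Column maxima: High → 7, Low → 6; minimax = 6.
maximin = minimax = 6, so a saddle point exists.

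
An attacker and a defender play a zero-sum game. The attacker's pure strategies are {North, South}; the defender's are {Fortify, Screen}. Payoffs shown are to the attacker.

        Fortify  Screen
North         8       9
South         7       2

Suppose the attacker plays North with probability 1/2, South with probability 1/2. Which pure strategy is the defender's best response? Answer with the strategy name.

Screen

If the defender plays Fortify, the attacker's expected payoff is (1/2)·8 + (1/2)·7 = 15/2.
If the defender plays Screen, the attacker's expected payoff is (1/2)·9 + (1/2)·2 = 11/2.
The defender minimizes the attacker's payoff; the smallest is 11/2, so the best response is Screen.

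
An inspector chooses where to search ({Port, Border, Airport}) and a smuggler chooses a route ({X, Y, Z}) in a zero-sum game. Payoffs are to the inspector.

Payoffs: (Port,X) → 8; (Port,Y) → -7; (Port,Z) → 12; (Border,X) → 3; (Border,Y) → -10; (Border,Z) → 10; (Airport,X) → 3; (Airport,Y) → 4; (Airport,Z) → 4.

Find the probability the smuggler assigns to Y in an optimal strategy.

5/16

Row minima: Port → -7, Border → -10, Airport → 3; maximin = 3.
Column maxima: X → 8, Y → 4, Z → 12; minimax = 4.
3 ≠ 4, so there is no saddle point; optimal play is mixed.
Border is strictly dominated by Port, so the inspector never plays it.
Z is strictly dominated by X (it gives the inspector strictly more in every row), so the smuggler never plays it.
On the remaining 2×2 (Port, Airport vs X, Y):
Let the inspector play Port with probability p. Expected payoff against X: 8p + 3(1−p) = 5p + 3; against Y: (-7)p + 4(1−p) = −11p + 4.
Setting these equal: 5p + 3 = −11p + 4 ⇒ 16p = 1 ⇒ p = 1/16, and the value is (5)·(1/16) + 3 = 53/16.
For the smuggler: with q = P(X), equating Port's and Airport's payoffs gives 15q − 7 = −q + 4 ⇒ q = 11/16.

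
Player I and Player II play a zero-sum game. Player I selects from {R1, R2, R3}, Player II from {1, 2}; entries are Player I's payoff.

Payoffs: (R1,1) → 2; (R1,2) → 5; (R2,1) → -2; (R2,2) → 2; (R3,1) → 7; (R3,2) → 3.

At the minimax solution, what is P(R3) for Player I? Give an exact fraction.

3/7

Row minima: R1 → 2, R2 → -2, R3 → 3; maximin = 3.
Column maxima: 1 → 7, 2 → 5; minimax = 5.
3 ≠ 5, so there is no saddle point; optimal play is mixed.
R2 is strictly dominated by R1, so Player I never plays it.
On the remaining 2×2 (R1, R3 vs 1, 2):
Let Player I play R1 with probability p. Expected payoff against 1: 2p + 7(1−p) = −5p + 7; against 2: 5p + 3(1−p) = 2p + 3.
Setting these equal: −5p + 7 = 2p + 3 ⇒ −7p = -4 ⇒ p = 4/7, and the value is (-5)·(4/7) + 7 = 29/7.
For Player II: with q = P(1), equating R1's and R3's payoffs gives −3q + 5 = 4q + 3 ⇒ q = 2/7.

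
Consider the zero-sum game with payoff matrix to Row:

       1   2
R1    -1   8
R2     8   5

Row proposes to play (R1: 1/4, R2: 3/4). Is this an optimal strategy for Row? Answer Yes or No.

Yes

Against 1 this mix gives (1/4)·(-1) + (3/4)·8 = 23/4.
Against 2 this mix gives (1/4)·8 + (3/4)·5 = 23/4.
All of Column's active replies (1, 2) yield 23/4, and no column does worse for Row. The mix makes Column indifferent and guarantees 23/4, so it is optimal.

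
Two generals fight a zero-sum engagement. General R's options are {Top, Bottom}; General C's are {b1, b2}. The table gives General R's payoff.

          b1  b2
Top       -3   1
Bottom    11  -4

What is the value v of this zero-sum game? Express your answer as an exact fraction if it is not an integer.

-1/19

Row minima: Top → -3, Bottom → -4; maximin = -3.
Column maxima: b1 → 11, b2 → 1; minimax = 1.
-3 ≠ 1, so there is no saddle point; optimal play is mixed.
Let General R play Top with probability p. Expected payoff against b1: (-3)p + 11(1−p) = −14p + 11; against b2: 1p + (-4)(1−p) = 5p − 4.
Setting these equal: −14p + 11 = 5p − 4 ⇒ −19p = -15 ⇒ p = 15/19, and the value is (-14)·(15/19) + 11 = -1/19.
For General C: with q = P(b1), equating Top's and Bottom's payoffs gives −4q + 1 = 15q − 4 ⇒ q = 5/19.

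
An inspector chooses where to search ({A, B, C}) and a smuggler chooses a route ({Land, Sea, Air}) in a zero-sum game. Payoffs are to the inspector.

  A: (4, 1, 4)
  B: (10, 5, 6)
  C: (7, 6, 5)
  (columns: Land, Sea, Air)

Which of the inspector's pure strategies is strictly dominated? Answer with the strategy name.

B gives a strictly higher payoff than A against every column: 10 > 4, 5 > 1, 6 > 4.
So A is strictly dominated and the inspector never plays it.

A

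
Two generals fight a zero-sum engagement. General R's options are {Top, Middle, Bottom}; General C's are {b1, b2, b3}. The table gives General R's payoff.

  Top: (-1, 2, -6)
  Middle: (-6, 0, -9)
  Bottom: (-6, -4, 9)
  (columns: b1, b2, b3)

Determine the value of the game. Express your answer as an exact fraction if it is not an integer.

-9/4

Row minima: Top → -6, Middle → -9, Bottom → -6; maximin = -6.
Column maxima: b1 → -1, b2 → 2, b3 → 9; minimax = -1.
-6 ≠ -1, so there is no saddle point; optimal play is mixed.
Middle is strictly dominated by Top, so General R never plays it.
b2 is strictly dominated by b1 (it gives General R strictly more in every row), so General C never plays it.
On the remaining 2×2 (Top, Bottom vs b1, b3):
Let General R play Top with probability p. Expected payoff against b1: (-1)p + (-6)(1−p) = 5p − 6; against b3: (-6)p + 9(1−p) = −15p + 9.
Setting these equal: 5p − 6 = −15p + 9 ⇒ 20p = 15 ⇒ p = 3/4, and the value is (5)·(3/4) − 6 = -9/4.
For General C: with q = P(b1), equating Top's and Bottom's payoffs gives 5q − 6 = −15q + 9 ⇒ q = 3/4.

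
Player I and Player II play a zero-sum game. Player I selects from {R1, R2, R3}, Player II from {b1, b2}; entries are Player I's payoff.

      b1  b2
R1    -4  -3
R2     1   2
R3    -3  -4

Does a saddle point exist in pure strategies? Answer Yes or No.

Row minima: R1 → -4, R2 → 1, R3 → -4; maximin = 1.
Column maxima: b1 → 1, b2 → 2; minimax = 1.
maximin = minimax = 1, so a saddle point exists.

Yes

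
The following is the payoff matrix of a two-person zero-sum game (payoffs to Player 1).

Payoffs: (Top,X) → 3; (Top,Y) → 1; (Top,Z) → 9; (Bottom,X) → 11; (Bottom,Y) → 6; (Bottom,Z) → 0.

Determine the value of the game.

Row minima: Top → 1, Bottom → 0; maximin = 1.
Column maxima: X → 11, Y → 6, Z → 9; minimax = 6.
1 ≠ 6, so there is no saddle point; optimal play is mixed.
X is strictly dominated by Y (it gives Player 1 strictly more in every row), so Player 2 never plays it.
On the remaining 2×2 (Top, Bottom vs Y, Z):
Let Player 1 play Top with probability p. Expected payoff against Y: 1p + 6(1−p) = −5p + 6; against Z: 9p + 0(1−p) = 9p.
Setting these equal: −5p + 6 = 9p ⇒ −14p = -6 ⇒ p = 3/7, and the value is (-5)·(3/7) + 6 = 27/7.
For Player 2: with q = P(Y), equating Top's and Bottom's payoffs gives −8q + 9 = 6q ⇒ q = 9/14.

27/7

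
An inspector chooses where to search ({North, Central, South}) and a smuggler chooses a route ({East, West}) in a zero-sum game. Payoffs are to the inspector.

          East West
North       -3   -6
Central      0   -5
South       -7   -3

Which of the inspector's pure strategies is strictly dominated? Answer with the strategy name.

Central gives a strictly higher payoff than North against every column: 0 > -3, -5 > -6.
So North is strictly dominated and the inspector never plays it.

North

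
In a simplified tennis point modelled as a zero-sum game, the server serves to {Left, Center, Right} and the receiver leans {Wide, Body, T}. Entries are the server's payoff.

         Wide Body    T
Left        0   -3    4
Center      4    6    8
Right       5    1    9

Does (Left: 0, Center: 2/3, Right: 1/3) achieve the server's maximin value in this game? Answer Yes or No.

Yes

Against Wide this mix gives (2/3)·4 + (1/3)·5 = 13/3.
Against Body this mix gives (2/3)·6 + (1/3)·1 = 13/3.
Against T this mix gives (2/3)·8 + (1/3)·9 = 25/3.
All of the receiver's active replies (Wide, Body) yield 13/3, and no column does worse for the server. The mix makes the receiver indifferent and guarantees 13/3, so it is optimal.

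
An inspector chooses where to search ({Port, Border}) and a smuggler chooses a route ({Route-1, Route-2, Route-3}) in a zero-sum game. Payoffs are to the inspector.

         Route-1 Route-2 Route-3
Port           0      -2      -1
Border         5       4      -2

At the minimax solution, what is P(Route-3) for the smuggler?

Row minima: Port → -2, Border → -2; maximin = -2.
Column maxima: Route-1 → 5, Route-2 → 4, Route-3 → -1; minimax = -1.
-2 ≠ -1, so there is no saddle point; optimal play is mixed.
Route-1 is strictly dominated by Route-2 (it gives the inspector strictly more in every row), so the smuggler never plays it.
On the remaining 2×2 (Port, Border vs Route-2, Route-3):
Let the inspector play Port with probability p. Expected payoff against Route-2: (-2)p + 4(1−p) = −6p + 4; against Route-3: (-1)p + (-2)(1−p) = p − 2.
Setting these equal: −6p + 4 = p − 2 ⇒ −7p = -6 ⇒ p = 6/7, and the value is (-6)·(6/7) + 4 = -8/7.
For the smuggler: with q = P(Route-2), equating Port's and Border's payoffs gives −q − 1 = 6q − 2 ⇒ q = 1/7.

6/7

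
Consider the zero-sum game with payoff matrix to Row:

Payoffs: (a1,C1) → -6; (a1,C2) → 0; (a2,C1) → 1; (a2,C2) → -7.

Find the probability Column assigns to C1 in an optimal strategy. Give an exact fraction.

Row minima: a1 → -6, a2 → -7; maximin = -6.
Column maxima: C1 → 1, C2 → 0; minimax = 0.
-6 ≠ 0, so there is no saddle point; optimal play is mixed.
Let Row play a1 with probability p. Expected payoff against C1: (-6)p + 1(1−p) = −7p + 1; against C2: 0p + (-7)(1−p) = 7p − 7.
Setting these equal: −7p + 1 = 7p − 7 ⇒ −14p = -8 ⇒ p = 4/7, and the value is (-7)·(4/7) + 1 = -3.
For Column: with q = P(C1), equating a1's and a2's payoffs gives −6q = 8q − 7 ⇒ q = 1/2.

1/2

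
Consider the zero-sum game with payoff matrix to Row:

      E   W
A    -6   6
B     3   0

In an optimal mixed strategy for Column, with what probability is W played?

3/5

Row minima: A → -6, B → 0; maximin = 0.
Column maxima: E → 3, W → 6; minimax = 3.
0 ≠ 3, so there is no saddle point; optimal play is mixed.
Let Row play A with probability p. Expected payoff against E: (-6)p + 3(1−p) = −9p + 3; against W: 6p + 0(1−p) = 6p.
Setting these equal: −9p + 3 = 6p ⇒ −15p = -3 ⇒ p = 1/5, and the value is (-9)·(1/5) + 3 = 6/5.
For Column: with q = P(E), equating A's and B's payoffs gives −12q + 6 = 3q ⇒ q = 2/5.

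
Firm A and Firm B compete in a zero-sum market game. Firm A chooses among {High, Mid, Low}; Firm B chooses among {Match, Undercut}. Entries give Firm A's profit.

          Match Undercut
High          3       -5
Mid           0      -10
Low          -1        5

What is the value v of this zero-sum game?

5/7

Row minima: High → -5, Mid → -10, Low → -1; maximin = -1.
Column maxima: Match → 3, Undercut → 5; minimax = 3.
-1 ≠ 3, so there is no saddle point; optimal play is mixed.
Mid is strictly dominated by High, so Firm A never plays it.
On the remaining 2×2 (High, Low vs Match, Undercut):
Let Firm A play High with probability p. Expected payoff against Match: 3p + (-1)(1−p) = 4p − 1; against Undercut: (-5)p + 5(1−p) = −10p + 5.
Setting these equal: 4p − 1 = −10p + 5 ⇒ 14p = 6 ⇒ p = 3/7, and the value is (4)·(3/7) − 1 = 5/7.
For Firm B: with q = P(Match), equating High's and Low's payoffs gives 8q − 5 = −6q + 5 ⇒ q = 5/7.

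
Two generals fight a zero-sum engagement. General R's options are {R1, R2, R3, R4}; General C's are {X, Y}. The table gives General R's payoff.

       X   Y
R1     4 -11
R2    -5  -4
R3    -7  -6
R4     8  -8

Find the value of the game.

Row minima: R1 → -11, R2 → -5, R3 → -7, R4 → -8; maximin = -5.
Column maxima: X → 8, Y → -4; minimax = -4.
-5 ≠ -4, so there is no saddle point; optimal play is mixed.
R1 is strictly dominated by R4, so General R never plays it.
R3 is strictly dominated by R2, so General R never plays it.
On the remaining 2×2 (R2, R4 vs X, Y):
Let General R play R2 with probability p. Expected payoff against X: (-5)p + 8(1−p) = −13p + 8; against Y: (-4)p + (-8)(1−p) = 4p − 8.
Setting these equal: −13p + 8 = 4p − 8 ⇒ −17p = -16 ⇒ p = 16/17, and the value is (-13)·(16/17) + 8 = -72/17.
For General C: with q = P(X), equating R2's and R4's payoffs gives −q − 4 = 16q − 8 ⇒ q = 4/17.

-72/17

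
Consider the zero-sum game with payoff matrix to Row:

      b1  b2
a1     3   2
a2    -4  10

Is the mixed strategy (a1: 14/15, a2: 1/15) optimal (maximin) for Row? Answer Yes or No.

Against b1 this mix gives (14/15)·3 + (1/15)·(-4) = 38/15.
Against b2 this mix gives (14/15)·2 + (1/15)·10 = 38/15.
All of Column's active replies (b1, b2) yield 38/15, and no column does worse for Row. The mix makes Column indifferent and guarantees 38/15, so it is optimal.

Yes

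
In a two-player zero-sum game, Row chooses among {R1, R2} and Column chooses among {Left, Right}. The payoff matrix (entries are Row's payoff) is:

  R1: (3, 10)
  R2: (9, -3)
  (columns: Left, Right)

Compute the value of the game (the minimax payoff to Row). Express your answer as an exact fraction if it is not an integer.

99/19

Row minima: R1 → 3, R2 → -3; maximin = 3.
Column maxima: Left → 9, Right → 10; minimax = 9.
3 ≠ 9, so there is no saddle point; optimal play is mixed.
Let Row play R1 with probability p. Expected payoff against Left: 3p + 9(1−p) = −6p + 9; against Right: 10p + (-3)(1−p) = 13p − 3.
Setting these equal: −6p + 9 = 13p − 3 ⇒ −19p = -12 ⇒ p = 12/19, and the value is (-6)·(12/19) + 9 = 99/19.
For Column: with q = P(Left), equating R1's and R2's payoffs gives −7q + 10 = 12q − 3 ⇒ q = 13/19.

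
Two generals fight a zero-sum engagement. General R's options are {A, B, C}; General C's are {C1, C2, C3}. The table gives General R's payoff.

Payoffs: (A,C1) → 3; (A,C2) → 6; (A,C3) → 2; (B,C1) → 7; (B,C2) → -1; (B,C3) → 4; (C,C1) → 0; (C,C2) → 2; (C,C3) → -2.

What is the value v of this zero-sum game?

26/9

Row minima: A → 2, B → -1, C → -2; maximin = 2.
Column maxima: C1 → 7, C2 → 6, C3 → 4; minimax = 4.
2 ≠ 4, so there is no saddle point; optimal play is mixed.
C is strictly dominated by A, so General R never plays it.
C1 is strictly dominated by C3 (it gives General R strictly more in every row), so General C never plays it.
On the remaining 2×2 (A, B vs C2, C3):
Let General R play A with probability p. Expected payoff against C2: 6p + (-1)(1−p) = 7p − 1; against C3: 2p + 4(1−p) = −2p + 4.
Setting these equal: 7p − 1 = −2p + 4 ⇒ 9p = 5 ⇒ p = 5/9, and the value is (7)·(5/9) − 1 = 26/9.
For General C: with q = P(C2), equating A's and B's payoffs gives 4q + 2 = −5q + 4 ⇒ q = 2/9.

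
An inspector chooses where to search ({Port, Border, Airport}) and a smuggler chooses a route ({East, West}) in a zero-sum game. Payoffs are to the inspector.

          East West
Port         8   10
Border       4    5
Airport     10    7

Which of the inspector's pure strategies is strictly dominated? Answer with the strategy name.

Border

Port gives a strictly higher payoff than Border against every column: 8 > 4, 10 > 5.
So Border is strictly dominated and the inspector never plays it.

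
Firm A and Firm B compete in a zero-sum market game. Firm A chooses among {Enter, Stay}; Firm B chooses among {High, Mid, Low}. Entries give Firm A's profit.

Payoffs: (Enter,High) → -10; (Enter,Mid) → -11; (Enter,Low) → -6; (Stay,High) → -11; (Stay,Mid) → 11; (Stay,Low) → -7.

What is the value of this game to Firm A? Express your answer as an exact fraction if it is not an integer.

Row minima: Enter → -11, Stay → -11; maximin = -11.
Column maxima: High → -10, Mid → 11, Low → -6; minimax = -10.
-11 ≠ -10, so there is no saddle point; optimal play is mixed.
Low is strictly dominated by High (it gives Firm A strictly more in every row), so Firm B never plays it.
On the remaining 2×2 (Enter, Stay vs High, Mid):
Let Firm A play Enter with probability p. Expected payoff against High: (-10)p + (-11)(1−p) = p − 11; against Mid: (-11)p + 11(1−p) = −22p + 11.
Setting these equal: p − 11 = −22p + 11 ⇒ 23p = 22 ⇒ p = 22/23, and the value is (1)·(22/23) − 11 = -231/23.
For Firm B: with q = P(High), equating Enter's and Stay's payoffs gives q − 11 = −22q + 11 ⇒ q = 22/23.

-231/23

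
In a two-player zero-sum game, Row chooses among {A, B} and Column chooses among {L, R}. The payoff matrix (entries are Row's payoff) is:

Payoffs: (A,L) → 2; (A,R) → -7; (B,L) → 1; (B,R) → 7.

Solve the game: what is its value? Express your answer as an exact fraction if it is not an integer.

Row minima: A → -7, B → 1; maximin = 1.
Column maxima: L → 2, R → 7; minimax = 2.
1 ≠ 2, so there is no saddle point; optimal play is mixed.
Let Row play A with probability p. Expected payoff against L: 2p + 1(1−p) = p + 1; against R: (-7)p + 7(1−p) = −14p + 7.
Setting these equal: p + 1 = −14p + 7 ⇒ 15p = 6 ⇒ p = 2/5, and the value is (1)·(2/5) + 1 = 7/5.
For Column: with q = P(L), equating A's and B's payoffs gives 9q − 7 = −6q + 7 ⇒ q = 14/15.

7/5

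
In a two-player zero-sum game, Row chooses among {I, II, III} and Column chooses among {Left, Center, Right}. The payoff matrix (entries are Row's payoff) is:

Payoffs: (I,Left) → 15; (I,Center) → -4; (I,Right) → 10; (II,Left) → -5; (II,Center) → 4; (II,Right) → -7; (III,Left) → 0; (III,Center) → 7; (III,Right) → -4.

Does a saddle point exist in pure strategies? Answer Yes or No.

No

Row minima: I → -4, II → -7, III → -4; maximin = -4.
Column maxima: Left → 15, Center → 7, Right → 10; minimax = 7.
-4 ≠ 7, so no pure-strategy equilibrium exists.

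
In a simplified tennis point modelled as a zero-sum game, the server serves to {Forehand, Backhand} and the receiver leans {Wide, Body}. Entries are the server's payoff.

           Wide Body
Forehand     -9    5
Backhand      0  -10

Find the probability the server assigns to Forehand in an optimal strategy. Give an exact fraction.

5/12

Row minima: Forehand → -9, Backhand → -10; maximin = -9.
Column maxima: Wide → 0, Body → 5; minimax = 0.
-9 ≠ 0, so there is no saddle point; optimal play is mixed.
Let the server play Forehand with probability p. Expected payoff against Wide: (-9)p + 0(1−p) = −9p; against Body: 5p + (-10)(1−p) = 15p − 10.
Setting these equal: −9p = 15p − 10 ⇒ −24p = -10 ⇒ p = 5/12, and the value is (-9)·(5/12) = -15/4.
For the receiver: with q = P(Wide), equating Forehand's and Backhand's payoffs gives −14q + 5 = 10q − 10 ⇒ q = 5/8.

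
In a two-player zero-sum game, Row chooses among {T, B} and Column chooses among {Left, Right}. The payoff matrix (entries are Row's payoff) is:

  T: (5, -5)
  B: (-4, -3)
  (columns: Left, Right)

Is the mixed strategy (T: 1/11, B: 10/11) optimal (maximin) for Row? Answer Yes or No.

Against Left this mix gives (1/11)·5 + (10/11)·(-4) = -35/11.
Against Right this mix gives (1/11)·(-5) + (10/11)·(-3) = -35/11.
All of Column's active replies (Left, Right) yield -35/11, and no column does worse for Row. The mix makes Column indifferent and guarantees -35/11, so it is optimal.

Yes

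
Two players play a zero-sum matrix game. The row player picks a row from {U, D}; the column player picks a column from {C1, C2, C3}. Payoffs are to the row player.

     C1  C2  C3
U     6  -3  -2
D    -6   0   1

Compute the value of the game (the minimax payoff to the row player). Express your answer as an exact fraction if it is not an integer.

-6/5

Row minima: U → -3, D → -6; maximin = -3.
Column maxima: C1 → 6, C2 → 0, C3 → 1; minimax = 0.
-3 ≠ 0, so there is no saddle point; optimal play is mixed.
C3 is strictly dominated by C2 (it gives the row player strictly more in every row), so the column player never plays it.
On the remaining 2×2 (U, D vs C1, C2):
Let the row player play U with probability p. Expected payoff against C1: 6p + (-6)(1−p) = 12p − 6; against C2: (-3)p + 0(1−p) = −3p.
Setting these equal: 12p − 6 = −3p ⇒ 15p = 6 ⇒ p = 2/5, and the value is (12)·(2/5) − 6 = -6/5.
For the column player: with q = P(C1), equating U's and D's payoffs gives 9q − 3 = −6q ⇒ q = 1/5.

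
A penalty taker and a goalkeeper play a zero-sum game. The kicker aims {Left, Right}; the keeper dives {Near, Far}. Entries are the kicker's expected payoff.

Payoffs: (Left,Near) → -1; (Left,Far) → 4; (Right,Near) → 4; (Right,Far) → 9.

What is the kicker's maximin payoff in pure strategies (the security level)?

4

Row minima: Left → -1, Right → 4.
The best of these is 4.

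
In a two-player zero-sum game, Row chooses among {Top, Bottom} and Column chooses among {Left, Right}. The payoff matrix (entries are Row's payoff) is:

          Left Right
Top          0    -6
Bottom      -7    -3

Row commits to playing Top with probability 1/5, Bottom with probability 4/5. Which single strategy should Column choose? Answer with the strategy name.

Left

If Column plays Left, Row's expected payoff is (1/5)·0 + (4/5)·(-7) = -28/5.
If Column plays Right, Row's expected payoff is (1/5)·(-6) + (4/5)·(-3) = -18/5.
Column minimizes Row's payoff; the smallest is -28/5, so the best response is Left.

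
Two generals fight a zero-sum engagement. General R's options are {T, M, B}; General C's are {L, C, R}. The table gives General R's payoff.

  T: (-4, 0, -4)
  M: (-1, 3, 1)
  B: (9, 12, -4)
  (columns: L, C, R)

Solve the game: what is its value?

1/3

Row minima: T → -4, M → -1, B → -4; maximin = -1.
Column maxima: L → 9, C → 12, R → 1; minimax = 1.
-1 ≠ 1, so there is no saddle point; optimal play is mixed.
T is strictly dominated by M, so General R never plays it.
C is strictly dominated by L (it gives General R strictly more in every row), so General C never plays it.
On the remaining 2×2 (M, B vs L, R):
Let General R play M with probability p. Expected payoff against L: (-1)p + 9(1−p) = −10p + 9; against R: 1p + (-4)(1−p) = 5p − 4.
Setting these equal: −10p + 9 = 5p − 4 ⇒ −15p = -13 ⇒ p = 13/15, and the value is (-10)·(13/15) + 9 = 1/3.
For General C: with q = P(L), equating M's and B's payoffs gives −2q + 1 = 13q − 4 ⇒ q = 1/3.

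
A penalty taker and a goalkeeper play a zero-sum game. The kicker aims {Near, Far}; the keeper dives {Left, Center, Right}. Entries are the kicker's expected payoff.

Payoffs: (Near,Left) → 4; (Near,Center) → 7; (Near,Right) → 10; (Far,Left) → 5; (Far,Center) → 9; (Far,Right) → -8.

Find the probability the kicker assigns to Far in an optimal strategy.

6/19

Row minima: Near → 4, Far → -8; maximin = 4.
Column maxima: Left → 5, Center → 9, Right → 10; minimax = 5.
4 ≠ 5, so there is no saddle point; optimal play is mixed.
Center is strictly dominated by Left (it gives the kicker strictly more in every row), so the keeper never plays it.
On the remaining 2×2 (Near, Far vs Left, Right):
Let the kicker play Near with probability p. Expected payoff against Left: 4p + 5(1−p) = −p + 5; against Right: 10p + (-8)(1−p) = 18p − 8.
Setting these equal: −p + 5 = 18p − 8 ⇒ −19p = -13 ⇒ p = 13/19, and the value is (-1)·(13/19) + 5 = 82/19.
For the keeper: with q = P(Left), equating Near's and Far's payoffs gives −6q + 10 = 13q − 8 ⇒ q = 18/19.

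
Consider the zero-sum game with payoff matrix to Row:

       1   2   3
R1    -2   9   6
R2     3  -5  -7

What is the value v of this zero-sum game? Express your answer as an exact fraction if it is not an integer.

2/9

Row minima: R1 → -2, R2 → -7; maximin = -2.
Column maxima: 1 → 3, 2 → 9, 3 → 6; minimax = 3.
-2 ≠ 3, so there is no saddle point; optimal play is mixed.
2 is strictly dominated by 3 (it gives Row strictly more in every row), so Column never plays it.
On the remaining 2×2 (R1, R2 vs 1, 3):
Let Row play R1 with probability p. Expected payoff against 1: (-2)p + 3(1−p) = −5p + 3; against 3: 6p + (-7)(1−p) = 13p − 7.
Setting these equal: −5p + 3 = 13p − 7 ⇒ −18p = -10 ⇒ p = 5/9, and the value is (-5)·(5/9) + 3 = 2/9.
For Column: with q = P(1), equating R1's and R2's payoffs gives −8q + 6 = 10q − 7 ⇒ q = 13/18.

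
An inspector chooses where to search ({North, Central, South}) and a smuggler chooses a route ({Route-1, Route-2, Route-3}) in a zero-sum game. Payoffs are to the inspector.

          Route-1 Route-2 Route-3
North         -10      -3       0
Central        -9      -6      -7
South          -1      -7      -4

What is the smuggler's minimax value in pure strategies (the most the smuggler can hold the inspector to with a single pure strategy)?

-3

Column maxima: Route-1 → -1, Route-2 → -3, Route-3 → 0.
The smallest of these is -3.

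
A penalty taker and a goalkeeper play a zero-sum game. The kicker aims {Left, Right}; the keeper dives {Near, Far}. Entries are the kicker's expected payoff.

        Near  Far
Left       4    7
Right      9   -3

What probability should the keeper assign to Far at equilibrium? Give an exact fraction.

Row minima: Left → 4, Right → -3; maximin = 4.
Column maxima: Near → 9, Far → 7; minimax = 7.
4 ≠ 7, so there is no saddle point; optimal play is mixed.
Let the kicker play Left with probability p. Expected payoff against Near: 4p + 9(1−p) = −5p + 9; against Far: 7p + (-3)(1−p) = 10p − 3.
Setting these equal: −5p + 9 = 10p − 3 ⇒ −15p = -12 ⇒ p = 4/5, and the value is (-5)·(4/5) + 9 = 5.
For the keeper: with q = P(Near), equating Left's and Right's payoffs gives −3q + 7 = 12q − 3 ⇒ q = 2/3.

1/3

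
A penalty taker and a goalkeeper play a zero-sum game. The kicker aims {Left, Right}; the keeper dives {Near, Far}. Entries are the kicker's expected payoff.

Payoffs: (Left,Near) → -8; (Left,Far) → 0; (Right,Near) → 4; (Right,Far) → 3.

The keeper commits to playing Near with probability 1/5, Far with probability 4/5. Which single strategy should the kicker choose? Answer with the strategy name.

Right

Expected payoff of Left: (1/5)·(-8) + (4/5)·0 = -8/5.
Expected payoff of Right: (1/5)·4 + (4/5)·3 = 16/5.
The largest is 16/5, so the kicker's best response is Right.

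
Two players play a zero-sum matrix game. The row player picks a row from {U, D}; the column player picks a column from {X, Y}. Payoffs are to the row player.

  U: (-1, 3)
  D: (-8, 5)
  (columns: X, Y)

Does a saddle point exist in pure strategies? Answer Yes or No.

Row minima: U → -1, D → -8; maximin = -1.
Column maxima: X → -1, Y → 5; minimax = -1.
maximin = minimax = -1, so a saddle point exists.

Yes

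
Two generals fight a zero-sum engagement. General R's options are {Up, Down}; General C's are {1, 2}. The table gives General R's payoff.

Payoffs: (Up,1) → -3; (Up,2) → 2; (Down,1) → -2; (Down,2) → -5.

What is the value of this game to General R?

-19/8

Row minima: Up → -3, Down → -5; maximin = -3.
Column maxima: 1 → -2, 2 → 2; minimax = -2.
-3 ≠ -2, so there is no saddle point; optimal play is mixed.
Let General R play Up with probability p. Expected payoff against 1: (-3)p + (-2)(1−p) = −p − 2; against 2: 2p + (-5)(1−p) = 7p − 5.
Setting these equal: −p − 2 = 7p − 5 ⇒ −8p = -3 ⇒ p = 3/8, and the value is (-1)·(3/8) − 2 = -19/8.
For General C: with q = P(1), equating Up's and Down's payoffs gives −5q + 2 = 3q − 5 ⇒ q = 7/8.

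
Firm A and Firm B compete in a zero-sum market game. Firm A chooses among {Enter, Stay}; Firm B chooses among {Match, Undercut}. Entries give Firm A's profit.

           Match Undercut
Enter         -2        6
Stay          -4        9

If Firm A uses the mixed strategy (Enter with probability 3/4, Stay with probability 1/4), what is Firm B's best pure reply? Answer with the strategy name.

If Firm B plays Match, Firm A's expected payoff is (3/4)·(-2) + (1/4)·(-4) = -5/2.
If Firm B plays Undercut, Firm A's expected payoff is (3/4)·6 + (1/4)·9 = 27/4.
Firm B minimizes Firm A's payoff; the smallest is -5/2, so the best response is Match.

Match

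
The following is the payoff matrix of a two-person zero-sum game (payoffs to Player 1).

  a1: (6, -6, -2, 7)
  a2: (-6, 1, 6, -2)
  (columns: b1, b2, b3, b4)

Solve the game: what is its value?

Row minima: a1 → -6, a2 → -6; maximin = -6.
Column maxima: b1 → 6, b2 → 1, b3 → 6, b4 → 7; minimax = 1.
-6 ≠ 1, so there is no saddle point; optimal play is mixed.
b3 is strictly dominated by b2 (it gives Player 1 strictly more in every row), so Player 2 never plays it.
b4 is strictly dominated by b1 (it gives Player 1 strictly more in every row), so Player 2 never plays it.
On the remaining 2×2 (a1, a2 vs b1, b2):
Let Player 1 play a1 with probability p. Expected payoff against b1: 6p + (-6)(1−p) = 12p − 6; against b2: (-6)p + 1(1−p) = −7p + 1.
Setting these equal: 12p − 6 = −7p + 1 ⇒ 19p = 7 ⇒ p = 7/19, and the value is (12)·(7/19) − 6 = -30/19.
For Player 2: with q = P(b1), equating a1's and a2's payoffs gives 12q − 6 = −7q + 1 ⇒ q = 7/19.

-30/19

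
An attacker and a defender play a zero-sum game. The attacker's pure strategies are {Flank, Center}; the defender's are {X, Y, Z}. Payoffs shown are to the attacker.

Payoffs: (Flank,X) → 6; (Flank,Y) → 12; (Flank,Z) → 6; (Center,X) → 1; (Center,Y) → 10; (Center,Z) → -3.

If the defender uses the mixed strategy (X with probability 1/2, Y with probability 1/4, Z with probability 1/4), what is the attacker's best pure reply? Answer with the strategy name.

Flank

Expected payoff of Flank: (1/2)·6 + (1/4)·12 + (1/4)·6 = 15/2.
Expected payoff of Center: (1/2)·1 + (1/4)·10 + (1/4)·(-3) = 9/4.
The largest is 15/2, so the attacker's best response is Flank.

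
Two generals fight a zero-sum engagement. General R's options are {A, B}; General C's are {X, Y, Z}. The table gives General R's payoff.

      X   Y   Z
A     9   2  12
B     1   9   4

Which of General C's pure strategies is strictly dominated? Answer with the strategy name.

X holds General R's payoff strictly below Z in every row: 9 < 12, 1 < 4.
So Z is strictly dominated for General C.

Z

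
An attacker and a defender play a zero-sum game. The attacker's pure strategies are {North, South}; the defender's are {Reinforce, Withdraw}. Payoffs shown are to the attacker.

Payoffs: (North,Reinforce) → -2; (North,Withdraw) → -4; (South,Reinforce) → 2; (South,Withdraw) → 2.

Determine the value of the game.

Row minima: North → -4, South → 2; maximin = 2.
Column maxima: Reinforce → 2, Withdraw → 2; minimax = 2.
Since maximin = minimax = 2, there is a saddle point and the value is 2.

2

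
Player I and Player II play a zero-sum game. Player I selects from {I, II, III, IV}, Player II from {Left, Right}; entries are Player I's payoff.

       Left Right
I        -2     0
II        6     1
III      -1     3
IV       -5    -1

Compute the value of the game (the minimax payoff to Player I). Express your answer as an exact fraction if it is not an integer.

19/9

Row minima: I → -2, II → 1, III → -1, IV → -5; maximin = 1.
Column maxima: Left → 6, Right → 3; minimax = 3.
1 ≠ 3, so there is no saddle point; optimal play is mixed.
I is strictly dominated by II, so Player I never plays it.
IV is strictly dominated by II, so Player I never plays it.
On the remaining 2×2 (II, III vs Left, Right):
Let Player I play II with probability p. Expected payoff against Left: 6p + (-1)(1−p) = 7p − 1; against Right: 1p + 3(1−p) = −2p + 3.
Setting these equal: 7p − 1 = −2p + 3 ⇒ 9p = 4 ⇒ p = 4/9, and the value is (7)·(4/9) − 1 = 19/9.
For Player II: with q = P(Left), equating II's and III's payoffs gives 5q + 1 = −4q + 3 ⇒ q = 2/9.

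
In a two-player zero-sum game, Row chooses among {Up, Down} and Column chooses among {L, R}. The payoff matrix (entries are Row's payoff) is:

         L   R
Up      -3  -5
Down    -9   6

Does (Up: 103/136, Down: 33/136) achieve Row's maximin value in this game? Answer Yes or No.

Against L this mix gives (103/136)·(-3) + (33/136)·(-9) = -303/68.
Against R this mix gives (103/136)·(-5) + (33/136)·6 = -317/136.
Column will play L, holding Row to -303/68. Shifting weight toward the row that does better against L would raise this floor (the equalizing mix achieves -63/17 against both L and R), so the proposed strategy is not optimal.

No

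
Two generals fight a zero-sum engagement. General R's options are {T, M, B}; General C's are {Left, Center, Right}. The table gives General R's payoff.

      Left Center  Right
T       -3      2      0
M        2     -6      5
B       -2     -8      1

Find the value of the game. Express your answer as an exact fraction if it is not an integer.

Row minima: T → -3, M → -6, B → -8; maximin = -3.
Column maxima: Left → 2, Center → 2, Right → 5; minimax = 2.
-3 ≠ 2, so there is no saddle point; optimal play is mixed.
B is strictly dominated by M, so General R never plays it.
Right is strictly dominated by Left (it gives General R strictly more in every row), so General C never plays it.
On the remaining 2×2 (T, M vs Left, Center):
Let General R play T with probability p. Expected payoff against Left: (-3)p + 2(1−p) = −5p + 2; against Center: 2p + (-6)(1−p) = 8p − 6.
Setting these equal: −5p + 2 = 8p − 6 ⇒ −13p = -8 ⇒ p = 8/13, and the value is (-5)·(8/13) + 2 = -14/13.
For General C: with q = P(Left), equating T's and M's payoffs gives −5q + 2 = 8q − 6 ⇒ q = 8/13.

-14/13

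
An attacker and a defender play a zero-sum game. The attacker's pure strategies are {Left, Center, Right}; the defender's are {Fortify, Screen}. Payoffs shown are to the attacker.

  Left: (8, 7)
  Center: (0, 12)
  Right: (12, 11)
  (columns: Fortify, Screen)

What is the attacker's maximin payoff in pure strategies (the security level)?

Row minima: Left → 7, Center → 0, Right → 11.
The best of these is 11.

11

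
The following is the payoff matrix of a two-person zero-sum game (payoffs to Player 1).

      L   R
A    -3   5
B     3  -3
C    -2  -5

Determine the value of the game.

3/7

Row minima: A → -3, B → -3, C → -5; maximin = -3.
Column maxima: L → 3, R → 5; minimax = 3.
-3 ≠ 3, so there is no saddle point; optimal play is mixed.
C is strictly dominated by B, so Player 1 never plays it.
On the remaining 2×2 (A, B vs L, R):
Let Player 1 play A with probability p. Expected payoff against L: (-3)p + 3(1−p) = −6p + 3; against R: 5p + (-3)(1−p) = 8p − 3.
Setting these equal: −6p + 3 = 8p − 3 ⇒ −14p = -6 ⇒ p = 3/7, and the value is (-6)·(3/7) + 3 = 3/7.
For Player 2: with q = P(L), equating A's and B's payoffs gives −8q + 5 = 6q − 3 ⇒ q = 4/7.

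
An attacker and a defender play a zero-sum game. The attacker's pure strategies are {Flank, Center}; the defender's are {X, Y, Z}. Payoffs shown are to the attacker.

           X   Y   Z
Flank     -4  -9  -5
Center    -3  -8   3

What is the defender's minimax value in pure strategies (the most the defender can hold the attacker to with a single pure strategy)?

-8

Column maxima: X → -3, Y → -8, Z → 3.
The smallest of these is -8.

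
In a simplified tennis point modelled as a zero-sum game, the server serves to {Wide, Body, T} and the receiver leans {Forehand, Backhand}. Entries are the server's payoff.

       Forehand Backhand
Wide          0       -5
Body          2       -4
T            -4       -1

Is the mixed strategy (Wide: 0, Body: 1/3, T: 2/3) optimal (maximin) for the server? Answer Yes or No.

Yes

Against Forehand this mix gives (1/3)·2 + (2/3)·(-4) = -2.
Against Backhand this mix gives (1/3)·(-4) + (2/3)·(-1) = -2.
All of the receiver's active replies (Forehand, Backhand) yield -2, and no column does worse for the server. The mix makes the receiver indifferent and guarantees -2, so it is optimal.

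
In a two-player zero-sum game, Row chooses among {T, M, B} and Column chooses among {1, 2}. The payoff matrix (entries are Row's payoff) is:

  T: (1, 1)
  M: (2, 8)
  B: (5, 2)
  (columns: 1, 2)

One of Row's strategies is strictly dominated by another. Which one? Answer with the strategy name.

M gives a strictly higher payoff than T against every column: 2 > 1, 8 > 1.
So T is strictly dominated and Row never plays it.

T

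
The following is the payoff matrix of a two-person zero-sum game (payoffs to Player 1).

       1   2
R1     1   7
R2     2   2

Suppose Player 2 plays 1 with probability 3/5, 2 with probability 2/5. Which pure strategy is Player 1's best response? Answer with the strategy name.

R1

Expected payoff of R1: (3/5)·1 + (2/5)·7 = 17/5.
Expected payoff of R2: (3/5)·2 + (2/5)·2 = 2.
The largest is 17/5, so Player 1's best response is R1.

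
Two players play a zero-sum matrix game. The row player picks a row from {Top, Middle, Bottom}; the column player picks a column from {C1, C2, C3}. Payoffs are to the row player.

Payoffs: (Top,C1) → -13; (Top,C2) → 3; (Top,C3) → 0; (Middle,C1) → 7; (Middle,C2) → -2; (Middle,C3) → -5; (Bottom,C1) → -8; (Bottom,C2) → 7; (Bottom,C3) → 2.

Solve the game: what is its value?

-13/11

Row minima: Top → -13, Middle → -5, Bottom → -8; maximin = -5.
Column maxima: C1 → 7, C2 → 7, C3 → 2; minimax = 2.
-5 ≠ 2, so there is no saddle point; optimal play is mixed.
Top is strictly dominated by Bottom, so the row player never plays it.
C2 is strictly dominated by C3 (it gives the row player strictly more in every row), so the column player never plays it.
On the remaining 2×2 (Middle, Bottom vs C1, C3):
Let the row player play Middle with probability p. Expected payoff against C1: 7p + (-8)(1−p) = 15p − 8; against C3: (-5)p + 2(1−p) = −7p + 2.
Setting these equal: 15p − 8 = −7p + 2 ⇒ 22p = 10 ⇒ p = 5/11, and the value is (15)·(5/11) − 8 = -13/11.
For the column player: with q = P(C1), equating Middle's and Bottom's payoffs gives 12q − 5 = −10q + 2 ⇒ q = 7/22.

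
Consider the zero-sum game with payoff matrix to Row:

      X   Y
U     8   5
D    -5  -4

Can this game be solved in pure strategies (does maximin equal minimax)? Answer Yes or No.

Row minima: U → 5, D → -5; maximin = 5.
Column maxima: X → 8, Y → 5; minimax = 5.
maximin = minimax = 5, so a saddle point exists.

Yes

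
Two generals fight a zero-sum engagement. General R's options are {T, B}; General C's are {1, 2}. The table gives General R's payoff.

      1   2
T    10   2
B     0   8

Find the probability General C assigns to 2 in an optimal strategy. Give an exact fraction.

Row minima: T → 2, B → 0; maximin = 2.
Column maxima: 1 → 10, 2 → 8; minimax = 8.
2 ≠ 8, so there is no saddle point; optimal play is mixed.
Let General R play T with probability p. Expected payoff against 1: 10p + 0(1−p) = 10p; against 2: 2p + 8(1−p) = −6p + 8.
Setting these equal: 10p = −6p + 8 ⇒ 16p = 8 ⇒ p = 1/2, and the value is (10)·(1/2) = 5.
For General C: with q = P(1), equating T's and B's payoffs gives 8q + 2 = −8q + 8 ⇒ q = 3/8.

5/8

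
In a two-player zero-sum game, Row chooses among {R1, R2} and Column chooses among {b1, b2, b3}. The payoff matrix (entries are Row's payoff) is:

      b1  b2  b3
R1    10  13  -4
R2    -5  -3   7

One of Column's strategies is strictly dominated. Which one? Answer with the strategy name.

b2

b1 holds Row's payoff strictly below b2 in every row: 10 < 13, -5 < -3.
So b2 is strictly dominated for Column.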